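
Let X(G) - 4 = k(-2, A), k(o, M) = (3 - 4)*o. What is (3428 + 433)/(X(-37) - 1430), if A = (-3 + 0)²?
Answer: -3861/1424 ≈ -2.7114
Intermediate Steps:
A = 9 (A = (-3)² = 9)
k(o, M) = -o
X(G) = 6 (X(G) = 4 - 1*(-2) = 4 + 2 = 6)
(3428 + 433)/(X(-37) - 1430) = (3428 + 433)/(6 - 1430) = 3861/(-1424) = 3861*(-1/1424) = -3861/1424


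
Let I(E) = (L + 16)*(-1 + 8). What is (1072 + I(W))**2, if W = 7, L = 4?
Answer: 1468944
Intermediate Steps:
I(E) = 140 (I(E) = (4 + 16)*(-1 + 8) = 20*7 = 140)
(1072 + I(W))**2 = (1072 + 140)**2 = 1212**2 = 1468944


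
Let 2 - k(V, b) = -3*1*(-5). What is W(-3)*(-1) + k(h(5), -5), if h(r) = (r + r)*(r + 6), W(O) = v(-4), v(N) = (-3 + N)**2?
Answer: -62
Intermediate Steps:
W(O) = 49 (W(O) = (-3 - 4)**2 = (-7)**2 = 49)
h(r) = 2*r*(6 + r) (h(r) = (2*r)*(6 + r) = 2*r*(6 + r))
k(V, b) = -13 (k(V, b) = 2 - (-3*1)*(-5) = 2 - (-3)*(-5) = 2 - 1*15 = 2 - 15 = -13)
W(-3)*(-1) + k(h(5), -5) = 49*(-1) - 13 = -49 - 13 = -62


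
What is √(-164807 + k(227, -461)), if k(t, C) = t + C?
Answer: I*√165041 ≈ 406.25*I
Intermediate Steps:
k(t, C) = C + t
√(-164807 + k(227, -461)) = √(-164807 + (-461 + 227)) = √(-164807 - 234) = √(-165041) = I*√165041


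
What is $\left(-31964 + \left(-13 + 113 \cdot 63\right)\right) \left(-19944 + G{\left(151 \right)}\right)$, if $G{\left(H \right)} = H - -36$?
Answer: $491119506$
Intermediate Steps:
$G{\left(H \right)} = 36 + H$ ($G{\left(H \right)} = H + 36 = 36 + H$)
$\left(-31964 + \left(-13 + 113 \cdot 63\right)\right) \left(-19944 + G{\left(151 \right)}\right) = \left(-31964 + \left(-13 + 113 \cdot 63\right)\right) \left(-19944 + \left(36 + 151\right)\right) = \left(-31964 + \left(-13 + 7119\right)\right) \left(-19944 + 187\right) = \left(-31964 + 7106\right) \left(-19757\right) = \left(-24858\right) \left(-19757\right) = 491119506$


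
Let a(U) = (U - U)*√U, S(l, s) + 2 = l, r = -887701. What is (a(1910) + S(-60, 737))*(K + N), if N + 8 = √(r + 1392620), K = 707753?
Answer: -43880190 - 62*√504919 ≈ -4.3924e+7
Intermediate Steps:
S(l, s) = -2 + l
a(U) = 0 (a(U) = 0*√U = 0)
N = -8 + √504919 (N = -8 + √(-887701 + 1392620) = -8 + √504919 ≈ 702.58)
(a(1910) + S(-60, 737))*(K + N) = (0 + (-2 - 60))*(707753 + (-8 + √504919)) = (0 - 62)*(707745 + √504919) = -62*(707745 + √504919) = -43880190 - 62*√504919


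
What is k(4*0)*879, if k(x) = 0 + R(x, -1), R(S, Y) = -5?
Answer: -4395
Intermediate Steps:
k(x) = -5 (k(x) = 0 - 5 = -5)
k(4*0)*879 = -5*879 = -4395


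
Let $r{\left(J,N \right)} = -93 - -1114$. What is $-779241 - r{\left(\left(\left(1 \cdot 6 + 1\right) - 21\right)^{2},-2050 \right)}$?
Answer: $-780262$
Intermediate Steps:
$r{\left(J,N \right)} = 1021$ ($r{\left(J,N \right)} = -93 + 1114 = 1021$)
$-779241 - r{\left(\left(\left(1 \cdot 6 + 1\right) - 21\right)^{2},-2050 \right)} = -779241 - 1021 = -780262$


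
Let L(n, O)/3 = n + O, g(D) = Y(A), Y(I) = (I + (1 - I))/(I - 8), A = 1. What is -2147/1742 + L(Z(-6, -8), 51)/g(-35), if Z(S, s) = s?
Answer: -1575173/1742 ≈ -904.23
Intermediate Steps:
Y(I) = 1/(-8 + I)
g(D) = -⅐ (g(D) = 1/(-8 + 1) = 1/(-7) = -⅐)
L(n, O) = 3*O + 3*n (L(n, O) = 3*(n + O) = 3*(O + n) = 3*O + 3*n)
-2147/1742 + L(Z(-6, -8), 51)/g(-35) = -2147/1742 + (3*51 + 3*(-8))/(-⅐) = -2147*1/1742 + (153 - 24)*(-7) = -2147/1742 + 129*(-7) = -2147/1742 - 903 = -1575173/1742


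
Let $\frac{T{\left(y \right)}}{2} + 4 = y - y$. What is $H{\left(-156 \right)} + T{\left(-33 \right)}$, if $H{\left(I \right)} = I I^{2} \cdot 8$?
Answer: $-30371336$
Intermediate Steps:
$T{\left(y \right)} = -8$ ($T{\left(y \right)} = -8 + 2 \left(y - y\right) = -8 + 2 \cdot 0 = -8 + 0 = -8$)
$H{\left(I \right)} = 8 I^{3}$ ($H{\left(I \right)} = I^{3} \cdot 8 = 8 I^{3}$)
$H{\left(-156 \right)} + T{\left(-33 \right)} = 8 \left(-156\right)^{3} - 8 = 8 \left(-3796416\right) - 8 = -30371328 - 8 = -30371336$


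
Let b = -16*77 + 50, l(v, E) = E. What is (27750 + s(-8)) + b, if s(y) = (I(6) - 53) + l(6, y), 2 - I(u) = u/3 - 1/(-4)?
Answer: 106027/4 ≈ 26507.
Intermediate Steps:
I(u) = 7/4 - u/3 (I(u) = 2 - (u/3 - 1/(-4)) = 2 - (u*(⅓) - 1*(-¼)) = 2 - (u/3 + ¼) = 2 - (¼ + u/3) = 2 + (-¼ - u/3) = 7/4 - u/3)
b = -1182 (b = -1232 + 50 = -1182)
s(y) = -213/4 + y (s(y) = ((7/4 - ⅓*6) - 53) + y = ((7/4 - 2) - 53) + y = (-¼ - 53) + y = -213/4 + y)
(27750 + s(-8)) + b = (27750 + (-213/4 - 8)) - 1182 = (27750 - 245/4) - 1182 = 110755/4 - 1182 = 106027/4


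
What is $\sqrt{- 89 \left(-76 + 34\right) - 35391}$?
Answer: $3 i \sqrt{3517} \approx 177.91 i$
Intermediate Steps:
$\sqrt{- 89 \left(-76 + 34\right) - 35391} = \sqrt{\left(-89\right) \left(-42\right) - 35391} = \sqrt{3738 - 35391} = \sqrt{-31653} = 3 i \sqrt{3517}$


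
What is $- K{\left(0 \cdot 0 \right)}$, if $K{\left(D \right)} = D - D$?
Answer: $0$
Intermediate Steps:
$K{\left(D \right)} = 0$
$- K{\left(0 \cdot 0 \right)} = \left(-1\right) 0 = 0$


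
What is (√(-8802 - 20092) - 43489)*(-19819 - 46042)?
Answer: 2864229029 - 65861*I*√28894 ≈ 2.8642e+9 - 1.1195e+7*I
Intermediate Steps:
(√(-8802 - 20092) - 43489)*(-19819 - 46042) = (√(-28894) - 43489)*(-65861) = (I*√28894 - 43489)*(-65861) = (-43489 + I*√28894)*(-65861) = 2864229029 - 65861*I*√28894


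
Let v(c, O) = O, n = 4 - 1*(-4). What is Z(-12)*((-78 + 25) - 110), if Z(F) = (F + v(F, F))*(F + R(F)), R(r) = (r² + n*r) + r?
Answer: 93888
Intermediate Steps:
n = 8 (n = 4 + 4 = 8)
R(r) = r² + 9*r (R(r) = (r² + 8*r) + r = r² + 9*r)
Z(F) = 2*F*(F + F*(9 + F)) (Z(F) = (F + F)*(F + F*(9 + F)) = (2*F)*(F + F*(9 + F)) = 2*F*(F + F*(9 + F)))
Z(-12)*((-78 + 25) - 110) = (2*(-12)²*(10 - 12))*((-78 + 25) - 110) = (2*144*(-2))*(-53 - 110) = -576*(-163) = 93888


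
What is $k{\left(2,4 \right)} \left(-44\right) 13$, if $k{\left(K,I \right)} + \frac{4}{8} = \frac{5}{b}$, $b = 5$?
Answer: $-286$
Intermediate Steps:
$k{\left(K,I \right)} = \frac{1}{2}$ ($k{\left(K,I \right)} = - \frac{1}{2} + \frac{5}{5} = - \frac{1}{2} + 5 \cdot \frac{1}{5} = - \frac{1}{2} + 1 = \frac{1}{2}$)
$k{\left(2,4 \right)} \left(-44\right) 13 = \frac{1}{2} \left(-44\right) 13 = \left(-22\right) 13 = -286$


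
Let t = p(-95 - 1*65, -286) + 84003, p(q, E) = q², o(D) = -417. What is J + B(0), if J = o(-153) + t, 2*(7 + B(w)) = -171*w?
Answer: 109179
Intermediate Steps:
B(w) = -7 - 171*w/2 (B(w) = -7 + (-171*w)/2 = -7 - 171*w/2)
t = 109603 (t = (-95 - 1*65)² + 84003 = (-95 - 65)² + 84003 = (-160)² + 84003 = 25600 + 84003 = 109603)
J = 109186 (J = -417 + 109603 = 109186)
J + B(0) = 109186 + (-7 - 171/2*0) = 109186 + (-7 + 0) = 109186 - 7 = 109179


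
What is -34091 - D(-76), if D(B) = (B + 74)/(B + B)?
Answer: -2590917/76 ≈ -34091.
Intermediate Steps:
D(B) = (74 + B)/(2*B) (D(B) = (74 + B)/((2*B)) = (74 + B)*(1/(2*B)) = (74 + B)/(2*B))
-34091 - D(-76) = -34091 - (74 - 76)/(2*(-76)) = -34091 - (-1)*(-2)/(2*76) = -34091 - 1*1/76 = -34091 - 1/76 = -2590917/76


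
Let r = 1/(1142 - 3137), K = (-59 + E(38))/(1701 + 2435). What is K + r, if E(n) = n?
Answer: -46031/8251320 ≈ -0.0055786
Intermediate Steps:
K = -21/4136 (K = (-59 + 38)/(1701 + 2435) = -21/4136 ≈ -0.0050774)
r = -1/1995 (r = 1/(-1995) = -1/1995 ≈ -0.00050125)
K + r = -21/4136 - 1/1995 = -46031/8251320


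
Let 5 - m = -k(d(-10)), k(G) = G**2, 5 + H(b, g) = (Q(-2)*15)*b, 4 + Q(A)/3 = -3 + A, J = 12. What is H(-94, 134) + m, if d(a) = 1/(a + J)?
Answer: 152281/4 ≈ 38070.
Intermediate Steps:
Q(A) = -21 + 3*A (Q(A) = -12 + 3*(-3 + A) = -12 + (-9 + 3*A) = -21 + 3*A)
d(a) = 1/(12 + a) (d(a) = 1/(a + 12) = 1/(12 + a))
H(b, g) = -5 - 405*b (H(b, g) = -5 + ((-21 + 3*(-2))*15)*b = -5 + ((-21 - 6)*15)*b = -5 + (-27*15)*b = -5 - 405*b)
m = 21/4 (m = 5 - (-1)*(1/(12 - 10))**2 = 5 - (-1)*(1/2)**2 = 5 - (-1)/4 = 5 - 1*(-1/4) = 5 + 1/4 = 21/4 ≈ 5.2500)
H(-94, 134) + m = (-5 - 405*(-94)) + 21/4 = (-5 + 38070) + 21/4 = 38065 + 21/4 = 152281/4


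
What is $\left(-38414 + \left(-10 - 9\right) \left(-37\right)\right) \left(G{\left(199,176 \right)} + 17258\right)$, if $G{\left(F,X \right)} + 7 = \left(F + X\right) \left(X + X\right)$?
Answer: $-5628404461$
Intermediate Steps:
$G{\left(F,X \right)} = -7 + 2 X \left(F + X\right)$ ($G{\left(F,X \right)} = -7 + \left(F + X\right) \left(X + X\right) = -7 + \left(F + X\right) 2 X = -7 + 2 X \left(F + X\right)$)
$\left(-38414 + \left(-10 - 9\right) \left(-37\right)\right) \left(G{\left(199,176 \right)} + 17258\right) = \left(-38414 + \left(-10 - 9\right) \left(-37\right)\right) \left(\left(-7 + 2 \cdot 176^{2} + 2 \cdot 199 \cdot 176\right) + 17258\right) = \left(-38414 - -703\right) \left(\left(-7 + 2 \cdot 30976 + 70048\right) + 17258\right) = \left(-38414 + 703\right) \left(\left(-7 + 61952 + 70048\right) + 17258\right) = - 37711 \left(131993 + 17258\right) = \left(-37711\right) 149251 = -5628404461$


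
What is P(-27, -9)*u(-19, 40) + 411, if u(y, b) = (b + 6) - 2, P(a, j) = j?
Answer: 15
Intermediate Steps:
u(y, b) = 4 + b (u(y, b) = (6 + b) - 2 = 4 + b)
P(-27, -9)*u(-19, 40) + 411 = -9*(4 + 40) + 411 = -9*44 + 411 = -396 + 411 = 15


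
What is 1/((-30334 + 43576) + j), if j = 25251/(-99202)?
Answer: 99202/1313607633 ≈ 7.5519e-5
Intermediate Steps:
j = -25251/99202 (j = 25251*(-1/99202) = -25251/99202 ≈ -0.25454)
1/((-30334 + 43576) + j) = 1/((-30334 + 43576) - 25251/99202) = 1/(13242 - 25251/99202) = 1/(1313607633/99202) = 99202/1313607633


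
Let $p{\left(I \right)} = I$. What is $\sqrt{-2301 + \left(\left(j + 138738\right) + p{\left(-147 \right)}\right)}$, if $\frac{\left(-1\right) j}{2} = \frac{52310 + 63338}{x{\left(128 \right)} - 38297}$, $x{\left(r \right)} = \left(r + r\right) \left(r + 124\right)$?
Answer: $\frac{\sqrt{1911346913890}}{3745} \approx 369.16$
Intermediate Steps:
$x{\left(r \right)} = 2 r \left(124 + r\right)$
$j = - \frac{231296}{26215}$ ($j = - 2 \frac{52310 + 63338}{2 \cdot 128 \left(124 + 128\right) - 38297} = - 2 \frac{115648}{2 \cdot 128 \cdot 252 - 38297} = - 2 \frac{115648}{64512 - 38297} = - 2 \cdot \frac{115648}{26215} = - 2 \cdot 115648 \cdot \frac{1}{26215} = \left(-2\right) \frac{115648}{26215} = - \frac{231296}{26215} \approx -8.823$)
$\sqrt{-2301 + \left(\left(j + 138738\right) + p{\left(-147 \right)}\right)} = \sqrt{-2301 + \left(\left(- \frac{231296}{26215} + 138738\right) - 147\right)} = \sqrt{-2301 + \left(\frac{3636785374}{26215} - 147\right)} = \sqrt{-2301 + \frac{3632931769}{26215}} = \sqrt{\frac{3572611054}{26215}} = \frac{\sqrt{1911346913890}}{3745}$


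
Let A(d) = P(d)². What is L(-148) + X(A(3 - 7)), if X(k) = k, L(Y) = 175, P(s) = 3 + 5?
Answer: 239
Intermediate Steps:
P(s) = 8
A(d) = 64 (A(d) = 8² = 64)
L(-148) + X(A(3 - 7)) = 175 + 64 = 239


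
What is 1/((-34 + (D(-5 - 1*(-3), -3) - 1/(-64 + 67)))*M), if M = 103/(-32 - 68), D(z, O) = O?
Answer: 75/2884 ≈ 0.026006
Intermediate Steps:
M = -103/100 (M = 103/(-100) = 103*(-1/100) = -103/100 ≈ -1.0300)
1/((-34 + (D(-5 - 1*(-3), -3) - 1/(-64 + 67)))*M) = 1/((-34 + (-3 - 1/(-64 + 67)))*(-103/100)) = 1/((-34 + (-3 - 1/3))*(-103/100)) = 1/((-34 + (-3 - 1*⅓))*(-103/100)) = 1/((-34 + (-3 - ⅓))*(-103/100)) = 1/((-34 - 10/3)*(-103/100)) = 1/(-112/3*(-103/100)) = 1/(2884/75) = 75/2884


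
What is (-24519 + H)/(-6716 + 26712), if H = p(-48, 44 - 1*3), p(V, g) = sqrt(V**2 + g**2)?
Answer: -24519/19996 + sqrt(3985)/19996 ≈ -1.2230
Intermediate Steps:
H = sqrt(3985) (H = sqrt((-48)**2 + (44 - 1*3)**2) = sqrt(2304 + (44 - 3)**2) = sqrt(2304 + 41**2) = sqrt(2304 + 1681) = sqrt(3985) ≈ 63.127)
(-24519 + H)/(-6716 + 26712) = (-24519 + sqrt(3985))/(-6716 + 26712) = (-24519 + sqrt(3985))/19996 = (-24519 + sqrt(3985))*(1/19996) = -24519/19996 + sqrt(3985)/19996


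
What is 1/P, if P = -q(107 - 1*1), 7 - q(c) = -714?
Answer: -1/721 ≈ -0.0013870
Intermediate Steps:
q(c) = 721 (q(c) = 7 - 1*(-714) = 7 + 714 = 721)
P = -721 (P = -1*721 = -721)
1/P = 1/(-721) = -1/721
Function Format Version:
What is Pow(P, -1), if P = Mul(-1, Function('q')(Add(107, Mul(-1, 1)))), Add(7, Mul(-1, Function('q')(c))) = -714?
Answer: Rational(-1, 721) ≈ -0.0013870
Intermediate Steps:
Function('q')(c) = 721 (Function('q')(c) = Add(7, Mul(-1, -714)) = Add(7, 714) = 721)
P = -721 (P = Mul(-1, 721) = -721)
Pow(P, -1) = Pow(-721, -1) = Rational(-1, 721)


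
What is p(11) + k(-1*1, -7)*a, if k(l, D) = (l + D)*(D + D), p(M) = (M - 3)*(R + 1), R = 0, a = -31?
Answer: -3464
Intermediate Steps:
p(M) = -3 + M (p(M) = (M - 3)*(0 + 1) = (-3 + M)*1 = -3 + M)
k(l, D) = 2*D*(D + l) (k(l, D) = (D + l)*(2*D) = 2*D*(D + l))
p(11) + k(-1*1, -7)*a = (-3 + 11) + (2*(-7)*(-7 - 1*1))*(-31) = 8 + (2*(-7)*(-7 - 1))*(-31) = 8 + (2*(-7)*(-8))*(-31) = 8 + 112*(-31) = 8 - 3472 = -3464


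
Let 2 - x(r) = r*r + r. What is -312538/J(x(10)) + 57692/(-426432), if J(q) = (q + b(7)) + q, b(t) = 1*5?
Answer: 33316007851/22494288 ≈ 1481.1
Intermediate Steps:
b(t) = 5
x(r) = 2 - r - r² (x(r) = 2 - (r*r + r) = 2 - (r² + r) = 2 - (r + r²) = 2 + (-r - r²) = 2 - r - r²)
J(q) = 5 + 2*q (J(q) = (q + 5) + q = (5 + q) + q = 5 + 2*q)
-312538/J(x(10)) + 57692/(-426432) = -312538/(5 + 2*(2 - 1*10 - 1*10²)) + 57692/(-426432) = -312538/(5 + 2*(2 - 10 - 1*100)) + 57692*(-1/426432) = -312538/(5 + 2*(2 - 10 - 100)) - 14423/106608 = -312538/(5 + 2*(-108)) - 14423/106608 = -312538/(5 - 216) - 14423/106608 = -312538/(-211) - 14423/106608 = -312538*(-1/211) - 14423/106608 = 312538/211 - 14423/106608 = 33316007851/22494288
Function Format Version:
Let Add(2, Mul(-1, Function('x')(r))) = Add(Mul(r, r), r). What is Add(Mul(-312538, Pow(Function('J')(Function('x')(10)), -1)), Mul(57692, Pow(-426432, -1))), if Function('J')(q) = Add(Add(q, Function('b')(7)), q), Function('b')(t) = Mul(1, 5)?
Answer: Rational(33316007851, 22494288) ≈ 1481.1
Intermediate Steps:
Function('b')(t) = 5
Function('x')(r) = Add(2, Mul(-1, r), Mul(-1, Pow(r, 2))) (Function('x')(r) = Add(2, Mul(-1, Add(Mul(r, r), r))) = Add(2, Mul(-1, Add(Pow(r, 2), r))) = Add(2, Mul(-1, Add(r, Pow(r, 2)))) = Add(2, Add(Mul(-1, r), Mul(-1, Pow(r, 2)))) = Add(2, Mul(-1, r), Mul(-1, Pow(r, 2))))
Function('J')(q) = Add(5, Mul(2, q)) (Function('J')(q) = Add(Add(q, 5), q) = Add(Add(5, q), q) = Add(5, Mul(2, q)))
Add(Mul(-312538, Pow(Function('J')(Function('x')(10)), -1)), Mul(57692, Pow(-426432, -1))) = Add(Mul(-312538, Pow(Add(5, Mul(2, Add(2, Mul(-1, 10), Mul(-1, Pow(10, 2))))), -1)), Mul(57692, Pow(-426432, -1))) = Add(Mul(-312538, Pow(Add(5, Mul(2, Add(2, -10, Mul(-1, 100)))), -1)), Mul(57692, Rational(-1, 426432))) = Add(Mul(-312538, Pow(Add(5, Mul(2, Add(2, -10, -100))), -1)), Rational(-14423, 106608)) = Add(Mul(-312538, Pow(Add(5, Mul(2, -108)), -1)), Rational(-14423, 106608)) = Add(Mul(-312538, Pow(Add(5, -216), -1)), Rational(-14423, 106608)) = Add(Mul(-312538, Pow(-211, -1)), Rational(-14423, 106608)) = Add(Mul(-312538, Rational(-1, 211)), Rational(-14423, 106608)) = Add(Rational(312538, 211), Rational(-14423, 106608)) = Rational(33316007851, 22494288)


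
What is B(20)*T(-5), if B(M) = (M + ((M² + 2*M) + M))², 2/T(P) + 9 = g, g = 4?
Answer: -92160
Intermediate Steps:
T(P) = -⅖ (T(P) = 2/(-9 + 4) = 2/(-5) = 2*(-⅕) = -⅖)
B(M) = (M² + 4*M)² (B(M) = (M + (M² + 3*M))² = (M² + 4*M)²)
B(20)*T(-5) = (20²*(4 + 20)²)*(-⅖) = (400*24²)*(-⅖) = (400*576)*(-⅖) = 230400*(-⅖) = -92160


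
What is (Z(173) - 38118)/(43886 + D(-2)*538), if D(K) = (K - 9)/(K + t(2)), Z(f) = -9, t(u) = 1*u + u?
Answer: -38127/40927 ≈ -0.93159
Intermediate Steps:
t(u) = 2*u (t(u) = u + u = 2*u)
D(K) = (-9 + K)/(4 + K) (D(K) = (K - 9)/(K + 2*2) = (-9 + K)/(K + 4) = (-9 + K)/(4 + K))
(Z(173) - 38118)/(43886 + D(-2)*538) = (-9 - 38118)/(43886 + ((-9 - 2)/(4 - 2))*538) = -38127/(43886 + (-11/2)*538) = -38127/(43886 + ((1/2)*(-11))*538) = -38127/(43886 - 11/2*538) = -38127/(43886 - 2959) = -38127/40927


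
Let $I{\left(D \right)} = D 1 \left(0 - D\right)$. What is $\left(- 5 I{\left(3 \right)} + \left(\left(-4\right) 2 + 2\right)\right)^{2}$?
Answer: $1521$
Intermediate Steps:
$I{\left(D \right)} = - D^{2}$ ($I{\left(D \right)} = D \left(- D\right) = - D^{2}$)
$\left(- 5 I{\left(3 \right)} + \left(\left(-4\right) 2 + 2\right)\right)^{2} = \left(- 5 \left(- 3^{2}\right) + \left(\left(-4\right) 2 + 2\right)\right)^{2} = \left(- 5 \left(\left(-1\right) 9\right) + \left(-8 + 2\right)\right)^{2} = \left(\left(-5\right) \left(-9\right) - 6\right)^{2} = \left(45 - 6\right)^{2} = 39^{2} = 1521$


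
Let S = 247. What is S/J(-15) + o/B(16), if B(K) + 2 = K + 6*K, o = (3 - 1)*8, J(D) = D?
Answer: -2693/165 ≈ -16.321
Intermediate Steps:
o = 16 (o = 2*8 = 16)
B(K) = -2 + 7*K (B(K) = -2 + (K + 6*K) = -2 + 7*K)
S/J(-15) + o/B(16) = 247/(-15) + 16/(-2 + 7*16) = 247*(-1/15) + 16/(-2 + 112) = -247/15 + 16/110 = -247/15 + 16*(1/110) = -247/15 + 8/55 = -2693/165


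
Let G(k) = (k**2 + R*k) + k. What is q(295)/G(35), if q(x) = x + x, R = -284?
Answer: -59/868 ≈ -0.067972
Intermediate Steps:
q(x) = 2*x
G(k) = k**2 - 283*k (G(k) = (k**2 - 284*k) + k = k**2 - 283*k)
q(295)/G(35) = (2*295)/((35*(-283 + 35))) = 590/((35*(-248))) = 590/(-8680) = 590*(-1/8680) = -59/868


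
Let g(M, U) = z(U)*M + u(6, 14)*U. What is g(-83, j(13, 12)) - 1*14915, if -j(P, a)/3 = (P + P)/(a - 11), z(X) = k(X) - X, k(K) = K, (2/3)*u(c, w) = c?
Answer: -15617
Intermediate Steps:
u(c, w) = 3*c/2
z(X) = 0 (z(X) = X - X = 0)
j(P, a) = -6*P/(-11 + a) (j(P, a) = -3*(P + P)/(a - 11) = -3*2*P/(-11 + a) = -6*P/(-11 + a))
g(M, U) = 9*U (g(M, U) = 0*M + ((3/2)*6)*U = 0 + 9*U = 9*U)
g(-83, j(13, 12)) - 1*14915 = 9*(-6*13/(-11 + 12)) - 1*14915 = 9*(-6*13/1) - 14915 = 9*(-6*13*1) - 14915 = 9*(-78) - 14915 = -702 - 14915 = -15617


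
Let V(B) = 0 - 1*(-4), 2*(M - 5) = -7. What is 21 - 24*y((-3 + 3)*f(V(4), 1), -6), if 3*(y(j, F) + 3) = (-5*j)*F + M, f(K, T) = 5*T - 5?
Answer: 81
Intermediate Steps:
M = 3/2 (M = 5 + (½)*(-7) = 5 - 7/2 = 3/2 ≈ 1.5000)
V(B) = 4 (V(B) = 0 + 4 = 4)
f(K, T) = -5 + 5*T
y(j, F) = -5/2 - 5*F*j/3 (y(j, F) = -3 + ((-5*j)*F + 3/2)/3 = -3 + (-5*F*j + 3/2)/3 = -3 + (3/2 - 5*F*j)/3 = -3 + (½ - 5*F*j/3) = -5/2 - 5*F*j/3)
21 - 24*y((-3 + 3)*f(V(4), 1), -6) = 21 - 24*(-5/2 - 5/3*(-6)*(-3 + 3)*(-5 + 5*1)) = 21 - 24*(-5/2 - 5/3*(-6)*0*(-5 + 5)) = 21 - 24*(-5/2 - 5/3*(-6)*0*0) = 21 - 24*(-5/2 - 5/3*(-6)*0) = 21 - 24*(-5/2 + 0) = 21 - 24*(-5/2) = 21 + 60 = 81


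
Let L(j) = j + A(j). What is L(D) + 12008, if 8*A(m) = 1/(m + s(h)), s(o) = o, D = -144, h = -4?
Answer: 14046975/1184 ≈ 11864.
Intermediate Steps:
A(m) = 1/(8*(-4 + m)) (A(m) = 1/(8*(m - 4)) = 1/(8*(-4 + m)))
L(j) = j + 1/(8*(-4 + j))
L(D) + 12008 = (1/8 - 144*(-4 - 144))/(-4 - 144) + 12008 = (1/8 - 144*(-148))/(-148) + 12008 = -(1/8 + 21312)/148 + 12008 = -1/148*170497/8 + 12008 = -170497/1184 + 12008 = 14046975/1184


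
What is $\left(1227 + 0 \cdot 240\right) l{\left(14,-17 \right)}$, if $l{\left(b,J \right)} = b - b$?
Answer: $0$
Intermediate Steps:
$l{\left(b,J \right)} = 0$
$\left(1227 + 0 \cdot 240\right) l{\left(14,-17 \right)} = \left(1227 + 0 \cdot 240\right) 0 = \left(1227 + 0\right) 0 = 1227 \cdot 0 = 0$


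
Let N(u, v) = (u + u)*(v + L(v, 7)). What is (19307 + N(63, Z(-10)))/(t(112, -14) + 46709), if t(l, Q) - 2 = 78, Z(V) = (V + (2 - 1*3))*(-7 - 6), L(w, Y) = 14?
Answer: 39089/46789 ≈ 0.83543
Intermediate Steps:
Z(V) = 13 - 13*V (Z(V) = (V + (2 - 3))*(-13) = (V - 1)*(-13) = (-1 + V)*(-13) = 13 - 13*V)
N(u, v) = 2*u*(14 + v) (N(u, v) = (u + u)*(v + 14) = (2*u)*(14 + v) = 2*u*(14 + v))
t(l, Q) = 80 (t(l, Q) = 2 + 78 = 80)
(19307 + N(63, Z(-10)))/(t(112, -14) + 46709) = (19307 + 2*63*(14 + (13 - 13*(-10))))/(80 + 46709) = (19307 + 2*63*(14 + (13 + 130)))/46789 = (19307 + 2*63*(14 + 143))*(1/46789) = (19307 + 2*63*157)*(1/46789) = (19307 + 19782)*(1/46789) = 39089*(1/46789) = 39089/46789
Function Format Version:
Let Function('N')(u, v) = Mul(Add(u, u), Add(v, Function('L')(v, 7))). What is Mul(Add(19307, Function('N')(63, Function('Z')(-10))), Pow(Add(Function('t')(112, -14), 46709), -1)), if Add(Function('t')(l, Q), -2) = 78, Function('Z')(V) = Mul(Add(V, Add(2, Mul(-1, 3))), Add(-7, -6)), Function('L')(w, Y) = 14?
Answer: Rational(39089, 46789) ≈ 0.83543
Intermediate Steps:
Function('Z')(V) = Add(13, Mul(-13, V)) (Function('Z')(V) = Mul(Add(V, Add(2, -3)), -13) = Mul(Add(V, -1), -13) = Mul(Add(-1, V), -13) = Add(13, Mul(-13, V)))
Function('N')(u, v) = Mul(2, u, Add(14, v)) (Function('N')(u, v) = Mul(Add(u, u), Add(v, 14)) = Mul(Mul(2, u), Add(14, v)) = Mul(2, u, Add(14, v)))
Function('t')(l, Q) = 80 (Function('t')(l, Q) = Add(2, 78) = 80)
Mul(Add(19307, Function('N')(63, Function('Z')(-10))), Pow(Add(Function('t')(112, -14), 46709), -1)) = Mul(Add(19307, Mul(2, 63, Add(14, Add(13, Mul(-13, -10))))), Pow(Add(80, 46709), -1)) = Mul(Add(19307, Mul(2, 63, Add(14, Add(13, 130)))), Pow(46789, -1)) = Mul(Add(19307, Mul(2, 63, Add(14, 143))), Rational(1, 46789)) = Mul(Add(19307, Mul(2, 63, 157)), Rational(1, 46789)) = Mul(Add(19307, 19782), Rational(1, 46789)) = Mul(39089, Rational(1, 46789)) = Rational(39089, 46789)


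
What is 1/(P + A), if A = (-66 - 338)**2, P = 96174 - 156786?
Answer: 1/102604 ≈ 9.7462e-6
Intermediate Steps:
P = -60612
A = 163216 (A = (-404)**2 = 163216)
1/(P + A) = 1/(-60612 + 163216) = 1/102604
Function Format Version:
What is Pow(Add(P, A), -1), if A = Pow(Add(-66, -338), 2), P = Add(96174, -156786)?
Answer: Rational(1, 102604) ≈ 9.7462e-6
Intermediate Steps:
P = -60612
A = 163216 (A = Pow(-404, 2) = 163216)
Pow(Add(P, A), -1) = Pow(Add(-60612, 163216), -1) = Pow(102604, -1) = Rational(1, 102604)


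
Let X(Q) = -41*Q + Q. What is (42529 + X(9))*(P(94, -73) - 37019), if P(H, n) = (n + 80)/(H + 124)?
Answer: -340309522815/218 ≈ -1.5611e+9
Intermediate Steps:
X(Q) = -40*Q
P(H, n) = (80 + n)/(124 + H)
(42529 + X(9))*(P(94, -73) - 37019) = (42529 - 40*9)*((80 - 73)/(124 + 94) - 37019) = (42529 - 360)*(7/218 - 37019) = 42169*((1/218)*7 - 37019) = 42169*(7/218 - 37019) = 42169*(-8070135/218) = -340309522815/218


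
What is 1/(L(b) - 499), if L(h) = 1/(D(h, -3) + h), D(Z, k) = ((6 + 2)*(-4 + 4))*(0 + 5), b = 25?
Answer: -25/12474 ≈ -0.0020042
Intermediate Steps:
D(Z, k) = 0 (D(Z, k) = (8*0)*5 = 0*5 = 0)
L(h) = 1/h (L(h) = 1/(0 + h) = 1/h)
1/(L(b) - 499) = 1/(1/25 - 499) = 1/(-12474/25) = -25/12474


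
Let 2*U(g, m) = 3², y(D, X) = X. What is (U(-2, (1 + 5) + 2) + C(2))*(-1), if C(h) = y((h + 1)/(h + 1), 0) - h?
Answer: -5/2 ≈ -2.5000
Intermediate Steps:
U(g, m) = 9/2 (U(g, m) = (½)*3² = (½)*9 = 9/2)
C(h) = -h (C(h) = 0 - h = -h)
(U(-2, (1 + 5) + 2) + C(2))*(-1) = (9/2 - 1*2)*(-1) = (9/2 - 2)*(-1) = (5/2)*(-1) = -5/2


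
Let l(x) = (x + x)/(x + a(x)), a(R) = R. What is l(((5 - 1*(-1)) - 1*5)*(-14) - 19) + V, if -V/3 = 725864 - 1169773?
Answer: 1331728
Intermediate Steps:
V = 1331727 (V = -3*(725864 - 1169773) = -3*(-443909) = 1331727)
l(x) = 1 (l(x) = (x + x)/(x + x) = (2*x)/((2*x)) = (2*x)*(1/(2*x)) = 1)
l(((5 - 1*(-1)) - 1*5)*(-14) - 19) + V = 1 + 1331727 = 1331728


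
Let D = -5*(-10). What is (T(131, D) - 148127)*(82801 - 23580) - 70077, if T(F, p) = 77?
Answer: -8767739127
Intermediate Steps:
D = 50
(T(131, D) - 148127)*(82801 - 23580) - 70077 = (77 - 148127)*(82801 - 23580) - 70077 = -148050*59221 - 70077 = -8767669050 - 70077 = -8767739127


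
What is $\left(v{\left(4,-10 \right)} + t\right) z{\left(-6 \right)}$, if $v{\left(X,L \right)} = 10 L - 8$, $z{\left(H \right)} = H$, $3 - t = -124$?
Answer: $-114$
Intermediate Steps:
$t = 127$ ($t = 3 - -124 = 3 + 124 = 127$)
$v{\left(X,L \right)} = -8 + 10 L$
$\left(v{\left(4,-10 \right)} + t\right) z{\left(-6 \right)} = \left(\left(-8 + 10 \left(-10\right)\right) + 127\right) \left(-6\right) = \left(\left(-8 - 100\right) + 127\right) \left(-6\right) = \left(-108 + 127\right) \left(-6\right) = 19 \left(-6\right) = -114$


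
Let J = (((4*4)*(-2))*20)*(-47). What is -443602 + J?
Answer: -413522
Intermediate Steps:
J = 30080 (J = ((16*(-2))*20)*(-47) = -32*20*(-47) = -640*(-47) = 30080)
-443602 + J = -443602 + 30080 = -413522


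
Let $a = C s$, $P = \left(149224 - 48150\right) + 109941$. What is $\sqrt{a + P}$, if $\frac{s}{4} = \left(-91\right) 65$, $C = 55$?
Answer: $i \sqrt{1090285} \approx 1044.2 i$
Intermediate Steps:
$s = -23660$ ($s = 4 \left(\left(-91\right) 65\right) = 4 \left(-5915\right) = -23660$)
$P = 211015$ ($P = 101074 + 109941 = 211015$)
$a = -1301300$ ($a = 55 \left(-23660\right) = -1301300$)
$\sqrt{a + P} = \sqrt{-1301300 + 211015} = \sqrt{-1090285} = i \sqrt{1090285}$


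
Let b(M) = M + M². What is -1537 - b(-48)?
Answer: -3793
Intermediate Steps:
-1537 - b(-48) = -1537 - (-48)*(1 - 48) = -1537 - (-48)*(-47) = -1537 - 1*2256 = -1537 - 2256 = -3793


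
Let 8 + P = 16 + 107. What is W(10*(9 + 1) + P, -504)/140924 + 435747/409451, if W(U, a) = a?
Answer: 312249219/294395269 ≈ 1.0606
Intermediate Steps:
P = 115 (P = -8 + (16 + 107) = -8 + 123 = 115)
W(10*(9 + 1) + P, -504)/140924 + 435747/409451 = -504/140924 + 435747/409451 = -504*1/140924 + 435747*(1/409451) = -18/5033 + 435747/409451 = 312249219/294395269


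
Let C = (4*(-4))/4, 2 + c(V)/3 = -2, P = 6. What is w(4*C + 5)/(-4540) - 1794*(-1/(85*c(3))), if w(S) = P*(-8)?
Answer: -13493/7718 ≈ -1.7483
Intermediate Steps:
c(V) = -12 (c(V) = -6 + 3*(-2) = -6 - 6 = -12)
C = -4 (C = -16*¼ = -4)
w(S) = -48 (w(S) = 6*(-8) = -48)
w(4*C + 5)/(-4540) - 1794*(-1/(85*c(3))) = -48/(-4540) - 1794/(-12*5*(-17)) = -48*(-1/4540) - 1794/((-60*(-17))) = 12/1135 - 1794/1020 = 12/1135 - 1794*1/1020 = 12/1135 - 299/170 = -13493/7718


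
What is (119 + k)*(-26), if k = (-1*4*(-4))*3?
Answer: -4342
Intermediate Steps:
k = 48 (k = -4*(-4)*3 = 16*3 = 48)
(119 + k)*(-26) = (119 + 48)*(-26) = 167*(-26) = -4342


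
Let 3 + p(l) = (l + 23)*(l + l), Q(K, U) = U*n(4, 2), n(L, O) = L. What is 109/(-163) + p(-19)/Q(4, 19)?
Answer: -33549/12388 ≈ -2.7082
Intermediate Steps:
Q(K, U) = 4*U (Q(K, U) = U*4 = 4*U)
p(l) = -3 + 2*l*(23 + l) (p(l) = -3 + (l + 23)*(l + l) = -3 + (23 + l)*(2*l) = -3 + 2*l*(23 + l))
109/(-163) + p(-19)/Q(4, 19) = 109/(-163) + (-3 + 2*(-19)² + 46*(-19))/((4*19)) = 109*(-1/163) + (-3 + 2*361 - 874)/76 = -109/163 + (-3 + 722 - 874)*(1/76) = -109/163 - 155*1/76 = -109/163 - 155/76 = -33549/12388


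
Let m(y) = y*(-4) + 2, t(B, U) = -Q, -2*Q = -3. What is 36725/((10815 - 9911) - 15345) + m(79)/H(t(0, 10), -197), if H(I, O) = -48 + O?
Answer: -637593/505435 ≈ -1.2615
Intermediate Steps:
Q = 3/2 (Q = -½*(-3) = 3/2 ≈ 1.5000)
t(B, U) = -3/2 (t(B, U) = -1*3/2 = -3/2)
m(y) = 2 - 4*y (m(y) = -4*y + 2 = 2 - 4*y)
36725/((10815 - 9911) - 15345) + m(79)/H(t(0, 10), -197) = 36725/((10815 - 9911) - 15345) + (2 - 4*79)/(-48 - 197) = 36725/(904 - 15345) + (2 - 316)/(-245) = 36725/(-14441) - 314*(-1/245) = 36725*(-1/14441) + 314/245 = -36725/14441 + 314/245 = -637593/505435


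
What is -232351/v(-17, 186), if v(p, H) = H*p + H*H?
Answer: -232351/31434 ≈ -7.3917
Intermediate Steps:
v(p, H) = H**2 + H*p (v(p, H) = H*p + H**2 = H**2 + H*p)
-232351/v(-17, 186) = -232351*1/(186*(186 - 17)) = -232351/(186*169) = -232351/31434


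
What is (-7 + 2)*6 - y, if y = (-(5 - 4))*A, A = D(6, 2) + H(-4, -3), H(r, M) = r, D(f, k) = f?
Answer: -28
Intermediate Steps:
A = 2 (A = 6 - 4 = 2)
y = -2 (y = -(5 - 4)*2 = -1*1*2 = -1*2 = -2)
(-7 + 2)*6 - y = (-7 + 2)*6 - 1*(-2) = -5*6 + 2 = -30 + 2 = -28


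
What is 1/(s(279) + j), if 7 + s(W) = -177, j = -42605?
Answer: -1/42789 ≈ -2.3370e-5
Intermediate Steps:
s(W) = -184 (s(W) = -7 - 177 = -184)
1/(s(279) + j) = 1/(-184 - 42605) = 1/(-42789) = -1/42789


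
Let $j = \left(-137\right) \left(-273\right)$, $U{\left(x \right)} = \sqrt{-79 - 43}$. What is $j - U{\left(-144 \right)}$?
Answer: $37401 - i \sqrt{122} \approx 37401.0 - 11.045 i$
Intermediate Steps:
$U{\left(x \right)} = i \sqrt{122}$ ($U{\left(x \right)} = \sqrt{-122} = i \sqrt{122}$)
$j = 37401$
$j - U{\left(-144 \right)} = 37401 - i \sqrt{122}$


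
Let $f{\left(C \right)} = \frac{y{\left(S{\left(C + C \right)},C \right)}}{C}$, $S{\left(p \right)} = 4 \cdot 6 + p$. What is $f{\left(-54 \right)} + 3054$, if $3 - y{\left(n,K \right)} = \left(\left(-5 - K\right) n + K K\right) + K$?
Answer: $\frac{54553}{18} \approx 3030.7$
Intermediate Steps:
$S{\left(p \right)} = 24 + p$
$y{\left(n,K \right)} = 3 - K - K^{2} - n \left(-5 - K\right)$ ($y{\left(n,K \right)} = 3 - \left(\left(\left(-5 - K\right) n + K K\right) + K\right) = 3 - \left(\left(n \left(-5 - K\right) + K^{2}\right) + K\right) = 3 - \left(\left(K^{2} + n \left(-5 - K\right)\right) + K\right) = 3 - \left(K + K^{2} + n \left(-5 - K\right)\right) = 3 - K - K^{2} - n \left(-5 - K\right)$)
$f{\left(C \right)} = \frac{123 - C^{2} + 9 C + C \left(24 + 2 C\right)}{C}$ ($f{\left(C \right)} = \frac{3 - C - C^{2} + 5 \left(24 + \left(C + C\right)\right) + C \left(24 + \left(C + C\right)\right)}{C} = \frac{3 - C - C^{2} + 5 \left(24 + 2 C\right) + C \left(24 + 2 C\right)}{C} = \frac{3 - C - C^{2} + \left(120 + 10 C\right) + C \left(24 + 2 C\right)}{C} = \frac{123 - C^{2} + 9 C + C \left(24 + 2 C\right)}{C}$)
$f{\left(-54 \right)} + 3054 = \left(33 - 54 + \frac{123}{-54}\right) + 3054 = \left(33 - 54 + 123 \left(- \frac{1}{54}\right)\right) + 3054 = \left(33 - 54 - \frac{41}{18}\right) + 3054 = - \frac{419}{18} + 3054 = \frac{54553}{18}$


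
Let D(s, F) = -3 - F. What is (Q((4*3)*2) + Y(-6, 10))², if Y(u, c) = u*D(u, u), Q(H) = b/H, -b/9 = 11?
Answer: 31329/64 ≈ 489.52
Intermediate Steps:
b = -99 (b = -9*11 = -99)
Q(H) = -99/H
Y(u, c) = u*(-3 - u)
(Q((4*3)*2) + Y(-6, 10))² = (-99/((4*3)*2) - 1*(-6)*(3 - 6))² = (-99/(12*2) - 1*(-6)*(-3))² = (-99/24 - 18)² = (-99*1/24 - 18)² = (-33/8 - 18)² = (-177/8)² = 31329/64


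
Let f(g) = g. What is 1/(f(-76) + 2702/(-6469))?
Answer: -6469/494346 ≈ -0.013086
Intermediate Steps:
1/(f(-76) + 2702/(-6469)) = 1/(-76 + 2702/(-6469)) = 1/(-76 + 2702*(-1/6469)) = 1/(-76 - 2702/6469) = 1/(-494346/6469) = -6469/494346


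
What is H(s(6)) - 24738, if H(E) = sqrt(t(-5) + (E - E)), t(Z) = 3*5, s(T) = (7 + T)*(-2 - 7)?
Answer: -24738 + sqrt(15) ≈ -24734.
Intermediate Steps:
s(T) = -63 - 9*T (s(T) = (7 + T)*(-9) = -63 - 9*T)
t(Z) = 15
H(E) = sqrt(15) (H(E) = sqrt(15 + (E - E)) = sqrt(15 + 0) = sqrt(15))
H(s(6)) - 24738 = sqrt(15) - 24738 = -24738 + sqrt(15)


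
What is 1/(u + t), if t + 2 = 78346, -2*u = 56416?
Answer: 1/50136 ≈ 1.9946e-5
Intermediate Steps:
u = -28208 (u = -1/2*56416 = -28208)
t = 78344 (t = -2 + 78346 = 78344)
1/(u + t) = 1/(-28208 + 78344) = 1/50136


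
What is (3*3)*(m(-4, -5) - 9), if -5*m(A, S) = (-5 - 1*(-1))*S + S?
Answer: -108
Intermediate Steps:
m(A, S) = 3*S/5 (m(A, S) = -((-5 - 1*(-1))*S + S)/5 = -((-5 + 1)*S + S)/5 = -(-4*S + S)/5 = -(-3)*S/5 = 3*S/5)
(3*3)*(m(-4, -5) - 9) = (3*3)*((⅗)*(-5) - 9) = 9*(-3 - 9) = 9*(-12) = -108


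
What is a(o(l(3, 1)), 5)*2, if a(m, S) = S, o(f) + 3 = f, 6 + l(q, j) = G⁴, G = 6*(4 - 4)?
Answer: 10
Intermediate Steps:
G = 0 (G = 6*0 = 0)
l(q, j) = -6 (l(q, j) = -6 + 0⁴ = -6 + 0 = -6)
o(f) = -3 + f
a(o(l(3, 1)), 5)*2 = 5*2 = 10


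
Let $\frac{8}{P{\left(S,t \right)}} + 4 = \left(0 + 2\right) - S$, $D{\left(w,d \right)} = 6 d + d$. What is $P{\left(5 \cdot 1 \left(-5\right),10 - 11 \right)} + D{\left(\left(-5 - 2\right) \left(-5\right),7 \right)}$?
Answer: $\frac{1135}{23} \approx 49.348$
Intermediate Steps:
$D{\left(w,d \right)} = 7 d$
$P{\left(S,t \right)} = \frac{8}{-2 - S}$ ($P{\left(S,t \right)} = \frac{8}{-4 - \left(-2 + S\right)} = \frac{8}{-2 - S}$)
$P{\left(5 \cdot 1 \left(-5\right),10 - 11 \right)} + D{\left(\left(-5 - 2\right) \left(-5\right),7 \right)} = - \frac{8}{2 + 5 \cdot 1 \left(-5\right)} + 7 \cdot 7 = - \frac{8}{2 + 5 \left(-5\right)} + 49 = - \frac{8}{2 - 25} + 49 = - \frac{8}{-23} + 49 = \left(-8\right) \left(- \frac{1}{23}\right) + 49 = \frac{8}{23} + 49 = \frac{1135}{23}$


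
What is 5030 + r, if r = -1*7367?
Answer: -2337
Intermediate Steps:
r = -7367
5030 + r = 5030 - 7367 = -2337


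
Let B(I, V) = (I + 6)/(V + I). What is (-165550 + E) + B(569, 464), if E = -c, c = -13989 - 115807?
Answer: -36933307/1033 ≈ -35753.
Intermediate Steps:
B(I, V) = (6 + I)/(I + V)
c = -129796
E = 129796 (E = -1*(-129796) = 129796)
(-165550 + E) + B(569, 464) = (-165550 + 129796) + (6 + 569)/(569 + 464) = -35754 + 575/1033 = -36933307/1033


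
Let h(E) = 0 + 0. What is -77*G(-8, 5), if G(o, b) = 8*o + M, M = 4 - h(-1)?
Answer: 4620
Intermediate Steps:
h(E) = 0
M = 4 (M = 4 - 1*0 = 4 + 0 = 4)
G(o, b) = 4 + 8*o (G(o, b) = 8*o + 4 = 4 + 8*o)
-77*G(-8, 5) = -77*(4 + 8*(-8)) = -77*(4 - 64) = -77*(-60) = 4620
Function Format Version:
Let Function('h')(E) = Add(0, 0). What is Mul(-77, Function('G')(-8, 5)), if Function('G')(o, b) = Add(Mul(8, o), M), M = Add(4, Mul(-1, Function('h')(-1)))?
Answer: 4620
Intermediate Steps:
Function('h')(E) = 0
M = 4 (M = Add(4, Mul(-1, 0)) = Add(4, 0) = 4)
Function('G')(o, b) = Add(4, Mul(8, o)) (Function('G')(o, b) = Add(Mul(8, o), 4) = Add(4, Mul(8, o)))
Mul(-77, Function('G')(-8, 5)) = Mul(-77, Add(4, Mul(8, -8))) = Mul(-77, Add(4, -64)) = Mul(-77, -60) = 4620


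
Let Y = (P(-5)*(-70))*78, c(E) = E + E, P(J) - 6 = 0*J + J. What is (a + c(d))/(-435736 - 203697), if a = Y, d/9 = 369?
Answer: -1182/639433 ≈ -0.0018485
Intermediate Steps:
P(J) = 6 + J (P(J) = 6 + (0*J + J) = 6 + (0 + J) = 6 + J)
d = 3321 (d = 9*369 = 3321)
c(E) = 2*E
Y = -5460 (Y = ((6 - 5)*(-70))*78 = (1*(-70))*78 = -70*78 = -5460)
a = -5460
(a + c(d))/(-435736 - 203697) = (-5460 + 2*3321)/(-435736 - 203697) = (-5460 + 6642)/(-639433) = 1182*(-1/639433) = -1182/639433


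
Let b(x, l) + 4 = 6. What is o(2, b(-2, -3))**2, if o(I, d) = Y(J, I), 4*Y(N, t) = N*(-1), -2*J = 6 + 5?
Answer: 121/64 ≈ 1.8906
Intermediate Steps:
J = -11/2 (J = -(6 + 5)/2 = -1/2*11 = -11/2 ≈ -5.5000)
b(x, l) = 2 (b(x, l) = -4 + 6 = 2)
Y(N, t) = -N/4 (Y(N, t) = (N*(-1))/4 = (-N)/4 = -N/4)
o(I, d) = 11/8 (o(I, d) = -1/4*(-11/2) = 11/8)
o(2, b(-2, -3))**2 = (11/8)**2 = 121/64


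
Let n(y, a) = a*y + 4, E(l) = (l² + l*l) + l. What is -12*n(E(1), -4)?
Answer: 96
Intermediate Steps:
E(l) = l + 2*l² (E(l) = (l² + l²) + l = 2*l² + l = l + 2*l²)
n(y, a) = 4 + a*y
-12*n(E(1), -4) = -12*(4 - 4*(1 + 2*1)) = -12*(4 - 4*(1 + 2)) = -12*(4 - 4*3) = -12*(4 - 12) = -12*(-8) = 96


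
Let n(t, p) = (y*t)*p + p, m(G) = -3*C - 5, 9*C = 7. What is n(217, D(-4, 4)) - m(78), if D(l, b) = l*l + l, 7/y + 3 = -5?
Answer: -13555/6 ≈ -2259.2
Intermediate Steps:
C = 7/9 (C = (⅑)*7 = 7/9 ≈ 0.77778)
y = -7/8 (y = 7/(-3 - 5) = 7/(-8) = 7*(-⅛) = -7/8 ≈ -0.87500)
D(l, b) = l + l² (D(l, b) = l² + l = l + l²)
m(G) = -22/3 (m(G) = -3*7/9 - 5 = -7/3 - 5 = -22/3)
n(t, p) = p - 7*p*t/8 (n(t, p) = (-7*t/8)*p + p = -7*p*t/8 + p = p - 7*p*t/8)
n(217, D(-4, 4)) - m(78) = (-4*(1 - 4))*(8 - 7*217)/8 - 1*(-22/3) = (-4*(-3))*(8 - 1519)/8 + 22/3 = (⅛)*12*(-1511) + 22/3 = -4533/2 + 22/3 = -13555/6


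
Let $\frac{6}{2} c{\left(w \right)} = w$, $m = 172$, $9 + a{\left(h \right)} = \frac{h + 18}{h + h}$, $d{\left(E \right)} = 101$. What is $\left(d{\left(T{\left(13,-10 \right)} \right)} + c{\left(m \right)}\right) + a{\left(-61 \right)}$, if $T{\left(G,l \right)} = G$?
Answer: $\frac{54785}{366} \approx 149.69$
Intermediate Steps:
$a{\left(h \right)} = -9 + \frac{18 + h}{2 h}$ ($a{\left(h \right)} = -9 + \frac{h + 18}{h + h} = -9 + \frac{18 + h}{2 h}$)
$c{\left(w \right)} = \frac{w}{3}$
$\left(d{\left(T{\left(13,-10 \right)} \right)} + c{\left(m \right)}\right) + a{\left(-61 \right)} = \left(101 + \frac{1}{3} \cdot 172\right) - \left(\frac{17}{2} - \frac{9}{-61}\right) = \left(101 + \frac{172}{3}\right) + \left(- \frac{17}{2} + 9 \left(- \frac{1}{61}\right)\right) = \frac{475}{3} - \frac{1055}{122} = \frac{54785}{366}$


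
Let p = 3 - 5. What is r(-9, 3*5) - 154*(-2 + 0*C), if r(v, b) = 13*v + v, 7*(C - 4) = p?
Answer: 182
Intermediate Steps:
p = -2
C = 26/7 (C = 4 + (⅐)*(-2) = 4 - 2/7 = 26/7 ≈ 3.7143)
r(v, b) = 14*v
r(-9, 3*5) - 154*(-2 + 0*C) = 14*(-9) - 154*(-2 + 0*(26/7)) = -126 - 154*(-2 + 0) = -126 - 154*(-2) = -126 + 308 = 182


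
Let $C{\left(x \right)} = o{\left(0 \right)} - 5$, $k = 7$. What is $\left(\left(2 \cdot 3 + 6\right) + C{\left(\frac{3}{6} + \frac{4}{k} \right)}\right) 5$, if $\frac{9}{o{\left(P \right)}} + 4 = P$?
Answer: $\frac{95}{4} \approx 23.75$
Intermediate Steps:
$o{\left(P \right)} = \frac{9}{-4 + P}$
$C{\left(x \right)} = - \frac{29}{4}$ ($C{\left(x \right)} = \frac{9}{-4 + 0} - 5 = \frac{9}{-4} - 5 = 9 \left(- \frac{1}{4}\right) - 5 = - \frac{9}{4} - 5 = - \frac{29}{4}$)
$\left(\left(2 \cdot 3 + 6\right) + C{\left(\frac{3}{6} + \frac{4}{k} \right)}\right) 5 = \left(\left(2 \cdot 3 + 6\right) - \frac{29}{4}\right) 5 = \left(\left(6 + 6\right) - \frac{29}{4}\right) 5 = \left(12 - \frac{29}{4}\right) 5 = \frac{19}{4} \cdot 5 = \frac{95}{4}$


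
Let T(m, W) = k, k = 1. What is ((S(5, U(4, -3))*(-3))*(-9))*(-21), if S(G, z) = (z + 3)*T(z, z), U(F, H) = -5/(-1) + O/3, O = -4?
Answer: -3780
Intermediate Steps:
T(m, W) = 1
U(F, H) = 11/3 (U(F, H) = -5/(-1) - 4/3 = -5*(-1) - 4*⅓ = 5 - 4/3 = 11/3)
S(G, z) = 3 + z (S(G, z) = (z + 3)*1 = (3 + z)*1 = 3 + z)
((S(5, U(4, -3))*(-3))*(-9))*(-21) = (((3 + 11/3)*(-3))*(-9))*(-21) = (((20/3)*(-3))*(-9))*(-21) = -20*(-9)*(-21) = 180*(-21) = -3780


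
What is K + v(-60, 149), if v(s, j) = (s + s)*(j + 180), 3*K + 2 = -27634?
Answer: -48692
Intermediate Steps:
K = -9212 (K = -⅔ + (⅓)*(-27634) = -⅔ - 27634/3 = -9212)
v(s, j) = 2*s*(180 + j) (v(s, j) = (2*s)*(180 + j) = 2*s*(180 + j))
K + v(-60, 149) = -9212 + 2*(-60)*(180 + 149) = -9212 + 2*(-60)*329 = -9212 - 39480 = -48692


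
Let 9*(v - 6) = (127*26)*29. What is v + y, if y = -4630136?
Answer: -41575412/9 ≈ -4.6195e+6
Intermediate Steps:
v = 95812/9 (v = 6 + ((127*26)*29)/9 = 6 + (3302*29)/9 = 6 + (1/9)*95758 = 6 + 95758/9 = 95812/9 ≈ 10646.)
v + y = 95812/9 - 4630136 = -41575412/9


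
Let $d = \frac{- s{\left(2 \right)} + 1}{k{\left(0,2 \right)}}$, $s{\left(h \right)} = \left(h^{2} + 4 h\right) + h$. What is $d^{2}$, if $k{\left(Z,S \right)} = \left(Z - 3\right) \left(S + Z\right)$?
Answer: $\frac{169}{36} \approx 4.6944$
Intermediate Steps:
$s{\left(h \right)} = h^{2} + 5 h$
$k{\left(Z,S \right)} = \left(-3 + Z\right) \left(S + Z\right)$
$d = \frac{13}{6}$ ($d = \frac{- 2 \left(5 + 2\right) + 1}{0^{2} - 6 - 0 + 2 \cdot 0} = \frac{- 2 \cdot 7 + 1}{0 - 6 + 0 + 0} = \frac{\left(-1\right) 14 + 1}{-6} = \left(-14 + 1\right) \left(- \frac{1}{6}\right) = \left(-13\right) \left(- \frac{1}{6}\right) = \frac{13}{6} \approx 2.1667$)
$d^{2} = \left(\frac{13}{6}\right)^{2} = \frac{169}{36}$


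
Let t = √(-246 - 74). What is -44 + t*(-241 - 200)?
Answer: -44 - 3528*I*√5 ≈ -44.0 - 7888.9*I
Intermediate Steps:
t = 8*I*√5 (t = √(-320) = 8*I*√5 ≈ 17.889*I)
-44 + t*(-241 - 200) = -44 + (8*I*√5)*(-241 - 200) = -44 + (8*I*√5)*(-441) = -44 - 3528*I*√5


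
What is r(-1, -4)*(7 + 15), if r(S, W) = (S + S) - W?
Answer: 44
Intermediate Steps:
r(S, W) = -W + 2*S (r(S, W) = 2*S - W = -W + 2*S)
r(-1, -4)*(7 + 15) = (-1*(-4) + 2*(-1))*(7 + 15) = (4 - 2)*22 = 2*22 = 44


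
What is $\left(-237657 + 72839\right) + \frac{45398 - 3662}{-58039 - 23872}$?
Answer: $- \frac{13500448934}{81911} \approx -1.6482 \cdot 10^{5}$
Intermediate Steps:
$\left(-237657 + 72839\right) + \frac{45398 - 3662}{-58039 - 23872} = -164818 + \frac{41736}{-58039 - 23872} = -164818 + \frac{41736}{-81911} = -164818 + 41736 \left(- \frac{1}{81911}\right) = -164818 - \frac{41736}{81911} = - \frac{13500448934}{81911}$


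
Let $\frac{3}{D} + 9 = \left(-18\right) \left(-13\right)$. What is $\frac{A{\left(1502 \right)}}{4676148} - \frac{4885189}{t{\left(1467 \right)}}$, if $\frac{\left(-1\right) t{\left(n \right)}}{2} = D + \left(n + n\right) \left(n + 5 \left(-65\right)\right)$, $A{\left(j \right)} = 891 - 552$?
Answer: $\frac{285576731222063}{391700812082316} \approx 0.72907$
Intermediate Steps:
$A{\left(j \right)} = 339$ ($A{\left(j \right)} = 891 - 552 = 339$)
$D = \frac{1}{75}$ ($D = \frac{3}{-9 - -234} = \frac{3}{-9 + 234} = \frac{3}{225} = 3 \cdot \frac{1}{225} = \frac{1}{75} \approx 0.013333$)
$t{\left(n \right)} = - \frac{2}{75} - 4 n \left(-325 + n\right)$ ($t{\left(n \right)} = - 2 \left(\frac{1}{75} + \left(n + n\right) \left(n + 5 \left(-65\right)\right)\right) = - 2 \left(\frac{1}{75} + 2 n \left(n - 325\right)\right) = - 2 \left(\frac{1}{75} + 2 n \left(-325 + n\right)\right) = - \frac{2}{75} - 4 n \left(-325 + n\right)$)
$\frac{A{\left(1502 \right)}}{4676148} - \frac{4885189}{t{\left(1467 \right)}} = \frac{339}{4676148} - \frac{4885189}{- \frac{2}{75} - 4 \cdot 1467^{2} + 1300 \cdot 1467} = 339 \cdot \frac{1}{4676148} - \frac{4885189}{- \frac{2}{75} - 8608356 + 1907100} = \frac{113}{1558716} - \frac{4885189}{- \frac{2}{75} - 8608356 + 1907100} = \frac{113}{1558716} - \frac{4885189}{- \frac{502594202}{75}} = \frac{113}{1558716} - - \frac{366389175}{502594202} = \frac{113}{1558716} + \frac{366389175}{502594202} = \frac{285576731222063}{391700812082316}$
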